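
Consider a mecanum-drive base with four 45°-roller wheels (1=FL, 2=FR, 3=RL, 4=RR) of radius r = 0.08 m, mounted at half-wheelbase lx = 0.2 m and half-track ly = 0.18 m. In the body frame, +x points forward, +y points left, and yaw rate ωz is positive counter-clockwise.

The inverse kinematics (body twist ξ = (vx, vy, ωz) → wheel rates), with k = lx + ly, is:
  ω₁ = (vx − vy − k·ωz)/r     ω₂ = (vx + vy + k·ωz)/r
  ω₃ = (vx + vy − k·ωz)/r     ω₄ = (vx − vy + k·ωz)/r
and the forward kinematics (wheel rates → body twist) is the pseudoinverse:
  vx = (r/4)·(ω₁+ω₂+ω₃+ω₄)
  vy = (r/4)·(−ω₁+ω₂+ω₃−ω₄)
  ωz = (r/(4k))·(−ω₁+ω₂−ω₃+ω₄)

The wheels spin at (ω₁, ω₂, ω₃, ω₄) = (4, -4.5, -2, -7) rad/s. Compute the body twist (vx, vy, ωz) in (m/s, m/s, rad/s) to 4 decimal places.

k = lx + ly = 0.2 + 0.18 = 0.3800
ω₁+ω₂+ω₃+ω₄ = -9.5000  →  vx = (0.08/4)·-9.5000 = -0.1900
−ω₁+ω₂+ω₃−ω₄ = -3.5000  →  vy = (0.08/4)·-3.5000 = -0.0700
−ω₁+ω₂−ω₃+ω₄ = -13.5000  →  ωz = (0.08/1.5200)·-13.5000 = -0.7105

(-0.1900, -0.0700, -0.7105)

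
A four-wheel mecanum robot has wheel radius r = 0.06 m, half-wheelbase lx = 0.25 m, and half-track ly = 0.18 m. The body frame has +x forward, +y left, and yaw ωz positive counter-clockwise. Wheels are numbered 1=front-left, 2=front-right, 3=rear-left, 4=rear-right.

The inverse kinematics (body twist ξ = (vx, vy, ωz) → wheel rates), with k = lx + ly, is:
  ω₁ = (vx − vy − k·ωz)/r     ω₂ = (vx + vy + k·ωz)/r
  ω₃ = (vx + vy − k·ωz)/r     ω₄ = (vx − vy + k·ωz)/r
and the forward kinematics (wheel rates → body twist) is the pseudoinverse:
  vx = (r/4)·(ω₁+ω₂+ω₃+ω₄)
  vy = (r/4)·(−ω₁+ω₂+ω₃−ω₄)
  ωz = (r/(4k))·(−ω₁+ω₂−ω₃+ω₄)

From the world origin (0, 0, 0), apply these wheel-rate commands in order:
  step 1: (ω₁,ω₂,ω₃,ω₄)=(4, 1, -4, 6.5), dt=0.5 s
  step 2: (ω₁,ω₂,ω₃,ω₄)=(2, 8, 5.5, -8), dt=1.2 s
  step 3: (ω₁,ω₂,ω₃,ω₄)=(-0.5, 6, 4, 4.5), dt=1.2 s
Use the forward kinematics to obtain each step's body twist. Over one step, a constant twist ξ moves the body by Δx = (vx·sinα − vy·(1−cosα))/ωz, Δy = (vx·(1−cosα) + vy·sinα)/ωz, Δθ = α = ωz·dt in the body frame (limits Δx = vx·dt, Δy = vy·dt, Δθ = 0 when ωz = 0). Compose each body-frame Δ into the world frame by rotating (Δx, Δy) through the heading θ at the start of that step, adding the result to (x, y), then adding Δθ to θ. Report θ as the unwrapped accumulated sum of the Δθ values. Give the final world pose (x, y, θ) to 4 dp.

(0.4611, 0.3470, 0.1099)

step 1: ξ=(vx,vy,ωz)=(0.1125, -0.2025, 0.2616), dt=0.5 → body Δ=(0.0627, -0.0973, 0.1308) → world pose (0.0627, -0.0973, 0.1308)
step 2: ξ=(vx,vy,ωz)=(0.1125, 0.2925, -0.2616), dt=1.2 → body Δ=(0.1874, 0.3242, -0.3140) → world pose (0.2062, 0.2486, -0.1831)
step 3: ξ=(vx,vy,ωz)=(0.2100, 0.0900, 0.2442), dt=1.2 → body Δ=(0.2327, 0.1431, 0.2930) → world pose (0.4611, 0.3470, 0.1099)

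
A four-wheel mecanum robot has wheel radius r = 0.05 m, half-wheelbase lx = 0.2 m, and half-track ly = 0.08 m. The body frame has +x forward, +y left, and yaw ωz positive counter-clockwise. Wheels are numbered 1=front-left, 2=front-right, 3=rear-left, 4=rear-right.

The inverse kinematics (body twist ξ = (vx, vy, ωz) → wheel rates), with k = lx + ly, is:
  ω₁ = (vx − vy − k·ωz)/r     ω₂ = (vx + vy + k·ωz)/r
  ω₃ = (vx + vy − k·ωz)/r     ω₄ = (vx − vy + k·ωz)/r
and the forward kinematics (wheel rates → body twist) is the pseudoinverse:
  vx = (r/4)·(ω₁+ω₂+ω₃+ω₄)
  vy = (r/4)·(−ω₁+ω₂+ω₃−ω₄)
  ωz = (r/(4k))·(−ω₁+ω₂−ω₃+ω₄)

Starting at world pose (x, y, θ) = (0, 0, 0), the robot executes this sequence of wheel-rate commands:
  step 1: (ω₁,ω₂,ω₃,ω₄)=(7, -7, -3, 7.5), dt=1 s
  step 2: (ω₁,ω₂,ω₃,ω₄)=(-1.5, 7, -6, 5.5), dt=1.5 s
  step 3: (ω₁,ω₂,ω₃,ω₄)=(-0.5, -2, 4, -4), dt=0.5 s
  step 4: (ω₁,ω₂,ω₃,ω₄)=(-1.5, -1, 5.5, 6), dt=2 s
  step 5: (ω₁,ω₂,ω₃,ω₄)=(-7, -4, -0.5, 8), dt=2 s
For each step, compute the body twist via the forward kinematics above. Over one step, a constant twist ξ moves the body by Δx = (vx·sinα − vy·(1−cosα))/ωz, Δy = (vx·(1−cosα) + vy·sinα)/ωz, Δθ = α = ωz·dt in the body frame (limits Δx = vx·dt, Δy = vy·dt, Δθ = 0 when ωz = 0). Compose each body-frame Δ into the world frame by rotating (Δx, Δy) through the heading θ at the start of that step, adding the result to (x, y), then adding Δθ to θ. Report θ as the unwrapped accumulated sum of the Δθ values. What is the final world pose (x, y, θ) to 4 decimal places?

(0.3407, -0.1988, 2.0871)

step 1: ξ=(vx,vy,ωz)=(0.0562, -0.3063, -0.1562), dt=1.0 → body Δ=(0.0321, -0.3094, -0.1562) → world pose (0.0321, -0.3094, -0.1562)
step 2: ξ=(vx,vy,ωz)=(0.0625, -0.0375, 0.8929), dt=1.5 → body Δ=(0.1005, 0.0131, 1.3393) → world pose (0.1334, -0.3121, 1.1830)
step 3: ξ=(vx,vy,ωz)=(-0.0312, 0.0813, -0.4241), dt=0.5 → body Δ=(-0.0112, 0.0420, -0.2121) → world pose (0.0904, -0.3066, 0.9710)
step 4: ξ=(vx,vy,ωz)=(0.1125, 0.0000, 0.0446), dt=2.0 → body Δ=(0.2247, 0.0100, 0.0893) → world pose (0.2089, -0.1155, 1.0603)
step 5: ξ=(vx,vy,ωz)=(-0.0438, -0.0688, 0.5134), dt=2.0 → body Δ=(-0.0083, -0.1557, 1.0268) → world pose (0.3407, -0.1988, 2.0871)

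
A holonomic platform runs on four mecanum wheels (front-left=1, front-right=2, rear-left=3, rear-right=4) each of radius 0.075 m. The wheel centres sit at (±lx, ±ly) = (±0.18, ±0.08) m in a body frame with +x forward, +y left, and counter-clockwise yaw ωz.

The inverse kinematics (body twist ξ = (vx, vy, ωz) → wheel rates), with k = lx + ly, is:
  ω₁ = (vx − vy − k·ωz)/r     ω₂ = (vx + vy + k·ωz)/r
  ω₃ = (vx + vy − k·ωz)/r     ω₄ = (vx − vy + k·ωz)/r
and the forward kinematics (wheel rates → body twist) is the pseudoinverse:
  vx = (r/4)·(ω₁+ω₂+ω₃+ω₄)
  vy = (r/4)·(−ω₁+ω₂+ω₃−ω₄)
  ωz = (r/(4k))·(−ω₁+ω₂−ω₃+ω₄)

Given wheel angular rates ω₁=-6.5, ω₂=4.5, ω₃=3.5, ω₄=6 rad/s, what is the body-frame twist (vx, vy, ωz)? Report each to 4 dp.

k = lx + ly = 0.18 + 0.08 = 0.2600
ω₁+ω₂+ω₃+ω₄ = 7.5000  →  vx = (0.075/4)·7.5000 = 0.1406
−ω₁+ω₂+ω₃−ω₄ = 8.5000  →  vy = (0.075/4)·8.5000 = 0.1594
−ω₁+ω₂−ω₃+ω₄ = 13.5000  →  ωz = (0.075/1.0400)·13.5000 = 0.9736

(0.1406, 0.1594, 0.9736)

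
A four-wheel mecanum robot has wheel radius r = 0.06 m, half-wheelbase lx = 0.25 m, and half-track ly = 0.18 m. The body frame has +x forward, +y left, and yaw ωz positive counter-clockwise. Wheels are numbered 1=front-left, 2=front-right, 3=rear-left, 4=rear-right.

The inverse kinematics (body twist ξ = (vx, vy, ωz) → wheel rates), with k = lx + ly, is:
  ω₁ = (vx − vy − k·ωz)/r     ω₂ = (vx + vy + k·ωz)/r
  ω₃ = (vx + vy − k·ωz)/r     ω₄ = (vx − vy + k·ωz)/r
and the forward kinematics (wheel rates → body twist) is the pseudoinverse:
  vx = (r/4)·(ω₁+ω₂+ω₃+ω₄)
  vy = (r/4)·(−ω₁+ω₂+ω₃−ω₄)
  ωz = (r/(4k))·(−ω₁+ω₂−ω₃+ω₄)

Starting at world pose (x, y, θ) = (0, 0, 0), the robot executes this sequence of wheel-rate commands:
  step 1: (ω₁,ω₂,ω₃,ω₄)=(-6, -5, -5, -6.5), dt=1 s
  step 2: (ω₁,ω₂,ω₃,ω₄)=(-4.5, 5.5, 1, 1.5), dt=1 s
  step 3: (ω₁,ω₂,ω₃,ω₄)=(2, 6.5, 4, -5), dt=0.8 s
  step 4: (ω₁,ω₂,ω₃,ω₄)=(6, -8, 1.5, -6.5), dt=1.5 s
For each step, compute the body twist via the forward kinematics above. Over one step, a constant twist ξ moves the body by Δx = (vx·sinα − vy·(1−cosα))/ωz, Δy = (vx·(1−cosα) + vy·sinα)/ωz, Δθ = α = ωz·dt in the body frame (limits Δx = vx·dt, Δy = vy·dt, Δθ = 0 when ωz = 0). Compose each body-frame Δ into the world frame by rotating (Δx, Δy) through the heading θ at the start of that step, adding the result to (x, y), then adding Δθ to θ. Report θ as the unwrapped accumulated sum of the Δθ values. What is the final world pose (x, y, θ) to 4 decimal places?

(-0.4523, 0.3011, -0.9279)

step 1: ξ=(vx,vy,ωz)=(-0.3375, 0.0375, -0.0174), dt=1.0 → body Δ=(-0.3372, 0.0404, -0.0174) → world pose (-0.3372, 0.0404, -0.0174)
step 2: ξ=(vx,vy,ωz)=(0.0525, 0.1425, 0.3663), dt=1.0 → body Δ=(0.0255, 0.1488, 0.3663) → world pose (-0.3090, 0.1888, 0.3488)
step 3: ξ=(vx,vy,ωz)=(0.1125, 0.2025, -0.1570), dt=0.8 → body Δ=(0.0999, 0.1559, -0.1256) → world pose (-0.2684, 0.3695, 0.2233)
step 4: ξ=(vx,vy,ωz)=(-0.1050, -0.0900, -0.7674), dt=1.5 → body Δ=(-0.1944, -0.0260, -1.1512) → world pose (-0.4523, 0.3011, -0.9279)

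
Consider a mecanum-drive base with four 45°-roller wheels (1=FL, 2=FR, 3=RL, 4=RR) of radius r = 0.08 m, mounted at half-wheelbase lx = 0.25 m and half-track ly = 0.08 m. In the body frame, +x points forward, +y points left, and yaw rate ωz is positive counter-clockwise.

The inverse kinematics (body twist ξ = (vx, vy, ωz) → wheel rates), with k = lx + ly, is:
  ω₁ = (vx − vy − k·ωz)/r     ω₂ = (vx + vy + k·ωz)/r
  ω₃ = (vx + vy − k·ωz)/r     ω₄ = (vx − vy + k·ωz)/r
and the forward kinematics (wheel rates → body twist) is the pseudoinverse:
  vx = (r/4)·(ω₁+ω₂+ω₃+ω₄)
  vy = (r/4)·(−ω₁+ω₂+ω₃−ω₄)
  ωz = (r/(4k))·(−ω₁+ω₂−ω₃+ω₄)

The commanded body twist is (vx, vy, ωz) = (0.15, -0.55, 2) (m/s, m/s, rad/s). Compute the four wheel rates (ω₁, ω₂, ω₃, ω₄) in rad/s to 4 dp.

k = lx + ly = 0.25 + 0.08 = 0.3300;  k·ωz = 0.3300·2 = 0.6600
ω₁ (FL) = (vx − vy − k·ωz)/r = 0.0400/0.08 = 0.5000
ω₂ (FR) = (vx + vy + k·ωz)/r = 0.2600/0.08 = 3.2500
ω₃ (RL) = (vx + vy − k·ωz)/r = -1.0600/0.08 = -13.2500
ω₄ (RR) = (vx − vy + k·ωz)/r = 1.3600/0.08 = 17.0000

(0.5000, 3.2500, -13.2500, 17.0000)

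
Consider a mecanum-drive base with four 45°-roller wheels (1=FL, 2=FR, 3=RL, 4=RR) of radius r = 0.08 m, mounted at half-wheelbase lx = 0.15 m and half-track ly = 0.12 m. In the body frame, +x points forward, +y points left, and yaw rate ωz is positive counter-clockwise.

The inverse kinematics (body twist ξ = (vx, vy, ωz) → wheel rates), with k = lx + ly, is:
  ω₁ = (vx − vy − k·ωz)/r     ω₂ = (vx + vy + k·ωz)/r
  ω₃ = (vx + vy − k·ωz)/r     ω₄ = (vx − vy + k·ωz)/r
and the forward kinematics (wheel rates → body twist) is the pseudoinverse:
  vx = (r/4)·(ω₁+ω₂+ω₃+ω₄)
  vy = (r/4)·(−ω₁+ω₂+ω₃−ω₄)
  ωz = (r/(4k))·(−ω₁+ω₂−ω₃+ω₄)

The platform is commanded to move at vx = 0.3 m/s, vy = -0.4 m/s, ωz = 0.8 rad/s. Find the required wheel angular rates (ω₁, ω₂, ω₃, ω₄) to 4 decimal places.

(6.0500, 1.4500, -3.9500, 11.4500)

k = lx + ly = 0.15 + 0.12 = 0.2700;  k·ωz = 0.2700·0.8 = 0.2160
ω₁ (FL) = (vx − vy − k·ωz)/r = 0.4840/0.08 = 6.0500
ω₂ (FR) = (vx + vy + k·ωz)/r = 0.1160/0.08 = 1.4500
ω₃ (RL) = (vx + vy − k·ωz)/r = -0.3160/0.08 = -3.9500
ω₄ (RR) = (vx − vy + k·ωz)/r = 0.9160/0.08 = 11.4500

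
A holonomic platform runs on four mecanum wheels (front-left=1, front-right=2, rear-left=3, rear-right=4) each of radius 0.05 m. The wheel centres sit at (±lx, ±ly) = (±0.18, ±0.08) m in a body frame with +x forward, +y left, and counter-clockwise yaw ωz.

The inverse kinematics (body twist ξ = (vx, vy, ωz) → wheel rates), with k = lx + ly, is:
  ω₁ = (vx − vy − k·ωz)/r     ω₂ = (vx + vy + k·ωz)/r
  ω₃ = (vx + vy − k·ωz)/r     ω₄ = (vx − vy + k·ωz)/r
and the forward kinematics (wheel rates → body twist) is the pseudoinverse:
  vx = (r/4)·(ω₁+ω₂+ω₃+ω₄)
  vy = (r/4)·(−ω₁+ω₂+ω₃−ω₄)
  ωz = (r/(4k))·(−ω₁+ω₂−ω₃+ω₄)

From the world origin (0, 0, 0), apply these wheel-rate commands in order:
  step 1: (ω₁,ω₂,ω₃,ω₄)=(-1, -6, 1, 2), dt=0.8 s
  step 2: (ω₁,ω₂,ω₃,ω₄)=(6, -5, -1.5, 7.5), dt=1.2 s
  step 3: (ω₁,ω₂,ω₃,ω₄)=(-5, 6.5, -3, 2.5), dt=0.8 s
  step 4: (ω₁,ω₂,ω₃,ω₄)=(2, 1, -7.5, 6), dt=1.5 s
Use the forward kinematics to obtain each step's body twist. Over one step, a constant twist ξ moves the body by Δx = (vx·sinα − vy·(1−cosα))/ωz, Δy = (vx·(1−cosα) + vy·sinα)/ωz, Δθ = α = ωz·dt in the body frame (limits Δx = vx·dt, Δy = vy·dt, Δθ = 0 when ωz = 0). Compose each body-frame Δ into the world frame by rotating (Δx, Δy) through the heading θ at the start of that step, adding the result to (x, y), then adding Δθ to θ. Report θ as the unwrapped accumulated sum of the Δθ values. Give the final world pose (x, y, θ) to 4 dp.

step 1: ξ=(vx,vy,ωz)=(-0.0500, -0.0750, -0.1923), dt=0.8 → body Δ=(-0.0444, -0.0567, -0.1538) → world pose (-0.0444, -0.0567, -0.1538)
step 2: ξ=(vx,vy,ωz)=(0.0875, -0.2500, -0.0962), dt=1.2 → body Δ=(0.0875, -0.3054, -0.1154) → world pose (-0.0048, -0.3719, -0.2692)
step 3: ξ=(vx,vy,ωz)=(0.0125, 0.0750, 0.8173), dt=0.8 → body Δ=(-0.0096, 0.0590, 0.6538) → world pose (0.0016, -0.3125, 0.3846)
step 4: ξ=(vx,vy,ωz)=(0.0188, -0.1813, 0.6010), dt=1.5 → body Δ=(0.1389, -0.2247, 0.9014) → world pose (0.2147, -0.4686, 1.2861)

(0.2147, -0.4686, 1.2861)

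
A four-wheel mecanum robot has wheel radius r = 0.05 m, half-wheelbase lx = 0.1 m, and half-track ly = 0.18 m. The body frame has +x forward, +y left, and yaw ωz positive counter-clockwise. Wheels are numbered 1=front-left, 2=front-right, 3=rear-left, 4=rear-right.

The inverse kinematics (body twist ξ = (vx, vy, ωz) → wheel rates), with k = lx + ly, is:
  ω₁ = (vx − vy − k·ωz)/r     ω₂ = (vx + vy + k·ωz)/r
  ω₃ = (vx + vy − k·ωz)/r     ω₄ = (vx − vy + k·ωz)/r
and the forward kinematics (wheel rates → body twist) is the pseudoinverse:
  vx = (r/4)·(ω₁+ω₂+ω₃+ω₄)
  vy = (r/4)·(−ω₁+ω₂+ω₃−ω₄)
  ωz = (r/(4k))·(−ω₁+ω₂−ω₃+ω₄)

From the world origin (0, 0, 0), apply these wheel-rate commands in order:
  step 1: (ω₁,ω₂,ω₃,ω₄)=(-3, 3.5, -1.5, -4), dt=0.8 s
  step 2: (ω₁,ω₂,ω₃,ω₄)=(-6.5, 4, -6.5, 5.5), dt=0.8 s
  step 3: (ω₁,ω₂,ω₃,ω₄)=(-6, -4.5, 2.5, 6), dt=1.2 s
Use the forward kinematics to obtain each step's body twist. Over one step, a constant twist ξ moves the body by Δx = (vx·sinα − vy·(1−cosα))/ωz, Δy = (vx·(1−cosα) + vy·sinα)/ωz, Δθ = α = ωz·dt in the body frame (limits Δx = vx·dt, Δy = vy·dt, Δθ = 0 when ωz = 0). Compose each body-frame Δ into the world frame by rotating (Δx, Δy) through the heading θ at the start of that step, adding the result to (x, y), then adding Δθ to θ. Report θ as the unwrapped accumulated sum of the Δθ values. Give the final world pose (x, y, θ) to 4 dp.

(-0.0655, 0.0155, 1.2143)

step 1: ξ=(vx,vy,ωz)=(-0.0625, 0.1125, 0.1786), dt=0.8 → body Δ=(-0.0562, 0.0861, 0.1429) → world pose (-0.0562, 0.0861, 0.1429)
step 2: ξ=(vx,vy,ωz)=(-0.0437, -0.0188, 1.0045), dt=0.8 → body Δ=(-0.0256, -0.0268, 0.8036) → world pose (-0.0778, 0.0560, 0.9464)
step 3: ξ=(vx,vy,ωz)=(-0.0250, -0.0250, 0.2232), dt=1.2 → body Δ=(-0.0256, -0.0336, 0.2679) → world pose (-0.0655, 0.0155, 1.2143)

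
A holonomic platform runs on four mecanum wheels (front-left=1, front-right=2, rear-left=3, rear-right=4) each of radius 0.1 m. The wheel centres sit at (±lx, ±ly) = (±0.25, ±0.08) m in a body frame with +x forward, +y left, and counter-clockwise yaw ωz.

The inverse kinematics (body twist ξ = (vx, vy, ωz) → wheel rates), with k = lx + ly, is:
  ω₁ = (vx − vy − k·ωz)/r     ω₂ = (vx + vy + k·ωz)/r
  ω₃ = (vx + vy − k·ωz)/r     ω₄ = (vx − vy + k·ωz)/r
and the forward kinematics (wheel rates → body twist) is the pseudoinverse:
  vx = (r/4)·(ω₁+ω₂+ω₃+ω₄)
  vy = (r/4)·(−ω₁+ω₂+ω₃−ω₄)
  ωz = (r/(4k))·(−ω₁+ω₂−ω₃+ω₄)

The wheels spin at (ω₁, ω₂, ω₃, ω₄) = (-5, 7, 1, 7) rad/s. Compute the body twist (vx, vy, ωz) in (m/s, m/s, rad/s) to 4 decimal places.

k = lx + ly = 0.25 + 0.08 = 0.3300
ω₁+ω₂+ω₃+ω₄ = 10.0000  →  vx = (0.1/4)·10.0000 = 0.2500
−ω₁+ω₂+ω₃−ω₄ = 6.0000  →  vy = (0.1/4)·6.0000 = 0.1500
−ω₁+ω₂−ω₃+ω₄ = 18.0000  →  ωz = (0.1/1.3200)·18.0000 = 1.3636

(0.2500, 0.1500, 1.3636)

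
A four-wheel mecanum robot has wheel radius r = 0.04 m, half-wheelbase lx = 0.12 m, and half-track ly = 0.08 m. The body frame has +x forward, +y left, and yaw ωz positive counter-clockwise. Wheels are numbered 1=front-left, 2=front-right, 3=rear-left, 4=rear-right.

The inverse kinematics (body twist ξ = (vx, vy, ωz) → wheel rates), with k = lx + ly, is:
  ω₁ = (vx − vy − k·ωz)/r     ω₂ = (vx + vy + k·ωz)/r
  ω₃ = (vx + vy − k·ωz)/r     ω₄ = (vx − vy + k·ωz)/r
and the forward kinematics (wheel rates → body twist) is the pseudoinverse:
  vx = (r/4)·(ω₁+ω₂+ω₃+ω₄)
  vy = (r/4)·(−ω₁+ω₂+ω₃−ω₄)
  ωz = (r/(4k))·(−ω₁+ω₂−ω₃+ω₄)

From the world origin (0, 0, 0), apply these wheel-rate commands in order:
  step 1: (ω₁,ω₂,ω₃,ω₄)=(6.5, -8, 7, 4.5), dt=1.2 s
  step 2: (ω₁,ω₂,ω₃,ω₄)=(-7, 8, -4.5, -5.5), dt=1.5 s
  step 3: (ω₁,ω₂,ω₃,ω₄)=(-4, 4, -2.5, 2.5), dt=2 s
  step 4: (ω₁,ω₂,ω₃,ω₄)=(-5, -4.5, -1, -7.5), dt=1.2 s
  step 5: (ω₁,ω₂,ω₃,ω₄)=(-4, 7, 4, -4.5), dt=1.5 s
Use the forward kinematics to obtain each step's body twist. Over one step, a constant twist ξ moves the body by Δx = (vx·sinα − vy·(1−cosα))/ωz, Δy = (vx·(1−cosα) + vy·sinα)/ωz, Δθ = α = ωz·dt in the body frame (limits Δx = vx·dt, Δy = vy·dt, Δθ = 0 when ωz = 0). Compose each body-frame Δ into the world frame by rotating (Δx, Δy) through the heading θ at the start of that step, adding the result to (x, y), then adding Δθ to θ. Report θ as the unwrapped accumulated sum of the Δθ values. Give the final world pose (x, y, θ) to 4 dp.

step 1: ξ=(vx,vy,ωz)=(0.1000, -0.1200, -0.8500), dt=1.2 → body Δ=(0.0330, -0.1764, -1.0200) → world pose (0.0330, -0.1764, -1.0200)
step 2: ξ=(vx,vy,ωz)=(-0.0900, 0.1600, 0.7000), dt=1.5 → body Δ=(-0.2264, 0.1337, 1.0500) → world pose (0.0284, 0.0865, 0.0300)
step 3: ξ=(vx,vy,ωz)=(0.0000, 0.0300, 0.6500), dt=2.0 → body Δ=(-0.0338, 0.0445, 1.3000) → world pose (-0.0067, 0.1299, 1.3300)
step 4: ξ=(vx,vy,ωz)=(-0.1800, 0.0700, -0.3000), dt=1.2 → body Δ=(-0.1964, 0.1207, -0.3600) → world pose (-0.1708, -0.0321, 0.9700)
step 5: ξ=(vx,vy,ωz)=(0.0250, 0.1950, 0.1250), dt=1.5 → body Δ=(0.0099, 0.2943, 0.1875) → world pose (-0.4079, 0.1425, 1.1575)

(-0.4079, 0.1425, 1.1575)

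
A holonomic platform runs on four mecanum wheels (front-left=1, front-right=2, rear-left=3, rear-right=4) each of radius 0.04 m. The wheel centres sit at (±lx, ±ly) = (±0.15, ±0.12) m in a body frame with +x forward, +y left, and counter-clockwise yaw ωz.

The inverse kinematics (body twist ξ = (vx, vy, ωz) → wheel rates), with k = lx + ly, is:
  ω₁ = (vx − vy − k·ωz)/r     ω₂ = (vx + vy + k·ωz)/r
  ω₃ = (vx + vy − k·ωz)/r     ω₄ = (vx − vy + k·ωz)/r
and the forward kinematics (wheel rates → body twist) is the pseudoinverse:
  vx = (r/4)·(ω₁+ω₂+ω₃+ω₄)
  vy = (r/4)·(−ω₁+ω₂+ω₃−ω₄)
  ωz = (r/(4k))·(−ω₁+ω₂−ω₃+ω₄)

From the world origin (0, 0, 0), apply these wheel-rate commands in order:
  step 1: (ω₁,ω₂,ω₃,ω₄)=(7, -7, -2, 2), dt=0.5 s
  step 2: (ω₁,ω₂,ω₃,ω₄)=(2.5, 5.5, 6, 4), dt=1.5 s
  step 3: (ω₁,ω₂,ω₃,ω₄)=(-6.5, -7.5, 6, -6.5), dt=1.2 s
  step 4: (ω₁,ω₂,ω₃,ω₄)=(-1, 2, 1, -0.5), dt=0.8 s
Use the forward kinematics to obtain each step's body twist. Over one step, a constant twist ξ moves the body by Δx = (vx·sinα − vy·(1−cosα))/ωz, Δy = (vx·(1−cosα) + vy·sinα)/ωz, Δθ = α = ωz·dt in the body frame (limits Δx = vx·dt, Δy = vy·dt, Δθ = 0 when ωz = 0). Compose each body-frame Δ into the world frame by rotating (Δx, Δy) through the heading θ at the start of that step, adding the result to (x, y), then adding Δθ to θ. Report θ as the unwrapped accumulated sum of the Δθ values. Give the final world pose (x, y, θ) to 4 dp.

(0.2034, 0.1568, -0.6852)

step 1: ξ=(vx,vy,ωz)=(0.0000, -0.1800, -0.3704), dt=0.5 → body Δ=(-0.0083, -0.0895, -0.1852) → world pose (-0.0083, -0.0895, -0.1852)
step 2: ξ=(vx,vy,ωz)=(0.1800, 0.0500, 0.0370), dt=1.5 → body Δ=(0.2678, 0.0825, 0.0556) → world pose (0.2701, -0.0577, -0.1296)
step 3: ξ=(vx,vy,ωz)=(-0.1450, 0.1150, -0.5000), dt=1.2 → body Δ=(-0.1236, 0.1805, -0.6000) → world pose (0.1709, 0.1372, -0.7296)
step 4: ξ=(vx,vy,ωz)=(0.0150, 0.0450, 0.0556), dt=0.8 → body Δ=(0.0112, 0.0363, 0.0444) → world pose (0.2034, 0.1568, -0.6852)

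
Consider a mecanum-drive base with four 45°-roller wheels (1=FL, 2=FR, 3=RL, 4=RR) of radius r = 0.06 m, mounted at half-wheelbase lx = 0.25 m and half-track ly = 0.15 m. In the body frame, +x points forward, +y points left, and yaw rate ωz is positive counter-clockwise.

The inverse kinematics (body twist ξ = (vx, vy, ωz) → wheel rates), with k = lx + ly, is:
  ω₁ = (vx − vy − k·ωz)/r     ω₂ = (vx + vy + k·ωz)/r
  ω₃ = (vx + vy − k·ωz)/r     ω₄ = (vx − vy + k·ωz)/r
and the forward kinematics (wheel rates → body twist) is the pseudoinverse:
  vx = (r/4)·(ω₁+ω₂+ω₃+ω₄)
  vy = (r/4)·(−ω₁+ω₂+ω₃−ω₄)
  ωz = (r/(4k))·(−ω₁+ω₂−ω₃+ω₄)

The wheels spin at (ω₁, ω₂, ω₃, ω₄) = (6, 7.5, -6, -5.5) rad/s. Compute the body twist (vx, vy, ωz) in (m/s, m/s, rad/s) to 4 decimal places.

k = lx + ly = 0.25 + 0.15 = 0.4000
ω₁+ω₂+ω₃+ω₄ = 2.0000  →  vx = (0.06/4)·2.0000 = 0.0300
−ω₁+ω₂+ω₃−ω₄ = 1.0000  →  vy = (0.06/4)·1.0000 = 0.0150
−ω₁+ω₂−ω₃+ω₄ = 2.0000  →  ωz = (0.06/1.6000)·2.0000 = 0.0750

(0.0300, 0.0150, 0.0750)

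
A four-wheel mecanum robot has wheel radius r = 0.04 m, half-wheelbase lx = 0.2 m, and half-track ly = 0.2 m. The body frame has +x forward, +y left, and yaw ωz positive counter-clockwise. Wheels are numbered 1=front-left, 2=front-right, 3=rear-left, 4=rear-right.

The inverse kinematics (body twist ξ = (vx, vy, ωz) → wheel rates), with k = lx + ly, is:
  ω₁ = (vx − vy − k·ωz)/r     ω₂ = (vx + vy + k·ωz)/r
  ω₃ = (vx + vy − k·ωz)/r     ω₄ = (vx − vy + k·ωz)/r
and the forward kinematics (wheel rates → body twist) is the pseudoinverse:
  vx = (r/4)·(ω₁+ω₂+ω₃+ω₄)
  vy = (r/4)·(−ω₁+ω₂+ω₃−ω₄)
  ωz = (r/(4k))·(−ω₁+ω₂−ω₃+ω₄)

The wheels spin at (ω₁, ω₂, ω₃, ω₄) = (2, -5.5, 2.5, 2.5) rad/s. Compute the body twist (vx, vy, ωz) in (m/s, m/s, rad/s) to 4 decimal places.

(0.0150, -0.0750, -0.1875)

k = lx + ly = 0.2 + 0.2 = 0.4000
ω₁+ω₂+ω₃+ω₄ = 1.5000  →  vx = (0.04/4)·1.5000 = 0.0150
−ω₁+ω₂+ω₃−ω₄ = -7.5000  →  vy = (0.04/4)·-7.5000 = -0.0750
−ω₁+ω₂−ω₃+ω₄ = -7.5000  →  ωz = (0.04/1.6000)·-7.5000 = -0.1875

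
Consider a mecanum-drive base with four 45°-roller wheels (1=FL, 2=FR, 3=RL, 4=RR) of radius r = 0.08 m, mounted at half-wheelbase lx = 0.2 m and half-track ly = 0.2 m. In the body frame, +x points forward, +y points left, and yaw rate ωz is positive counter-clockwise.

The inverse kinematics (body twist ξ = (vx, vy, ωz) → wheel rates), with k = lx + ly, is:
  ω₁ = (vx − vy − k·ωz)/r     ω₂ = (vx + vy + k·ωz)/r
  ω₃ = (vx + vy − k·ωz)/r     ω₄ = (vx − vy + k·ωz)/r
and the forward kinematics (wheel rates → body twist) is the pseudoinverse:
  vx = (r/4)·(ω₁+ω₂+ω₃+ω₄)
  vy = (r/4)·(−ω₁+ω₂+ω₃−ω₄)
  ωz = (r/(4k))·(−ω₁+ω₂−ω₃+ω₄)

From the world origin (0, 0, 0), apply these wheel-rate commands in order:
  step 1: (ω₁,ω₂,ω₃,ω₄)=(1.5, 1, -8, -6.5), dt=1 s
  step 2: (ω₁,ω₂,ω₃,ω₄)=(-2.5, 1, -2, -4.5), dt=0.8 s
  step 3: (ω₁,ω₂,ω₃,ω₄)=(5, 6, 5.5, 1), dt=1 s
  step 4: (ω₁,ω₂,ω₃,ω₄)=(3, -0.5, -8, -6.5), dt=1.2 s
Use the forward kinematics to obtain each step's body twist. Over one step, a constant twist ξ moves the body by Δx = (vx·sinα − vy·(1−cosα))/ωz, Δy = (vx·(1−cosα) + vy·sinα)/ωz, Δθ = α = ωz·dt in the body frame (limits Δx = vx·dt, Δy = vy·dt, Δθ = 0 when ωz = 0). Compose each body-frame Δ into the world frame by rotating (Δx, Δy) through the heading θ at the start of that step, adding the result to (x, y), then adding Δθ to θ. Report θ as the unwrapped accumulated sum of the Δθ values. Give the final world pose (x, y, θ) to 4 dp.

step 1: ξ=(vx,vy,ωz)=(-0.2400, -0.0400, 0.0500), dt=1.0 → body Δ=(-0.2389, -0.0460, 0.0500) → world pose (-0.2389, -0.0460, 0.0500)
step 2: ξ=(vx,vy,ωz)=(-0.1600, 0.1200, 0.0500), dt=0.8 → body Δ=(-0.1299, 0.0934, 0.0400) → world pose (-0.3733, 0.0408, 0.0900)
step 3: ξ=(vx,vy,ωz)=(0.3500, 0.1100, -0.1750), dt=1.0 → body Δ=(0.3578, 0.0789, -0.1750) → world pose (-0.0240, 0.1516, -0.0850)
step 4: ξ=(vx,vy,ωz)=(-0.2400, -0.1000, -0.1000), dt=1.2 → body Δ=(-0.2945, -0.1025, -0.1200) → world pose (-0.3261, 0.0745, -0.2050)

(-0.3261, 0.0745, -0.2050)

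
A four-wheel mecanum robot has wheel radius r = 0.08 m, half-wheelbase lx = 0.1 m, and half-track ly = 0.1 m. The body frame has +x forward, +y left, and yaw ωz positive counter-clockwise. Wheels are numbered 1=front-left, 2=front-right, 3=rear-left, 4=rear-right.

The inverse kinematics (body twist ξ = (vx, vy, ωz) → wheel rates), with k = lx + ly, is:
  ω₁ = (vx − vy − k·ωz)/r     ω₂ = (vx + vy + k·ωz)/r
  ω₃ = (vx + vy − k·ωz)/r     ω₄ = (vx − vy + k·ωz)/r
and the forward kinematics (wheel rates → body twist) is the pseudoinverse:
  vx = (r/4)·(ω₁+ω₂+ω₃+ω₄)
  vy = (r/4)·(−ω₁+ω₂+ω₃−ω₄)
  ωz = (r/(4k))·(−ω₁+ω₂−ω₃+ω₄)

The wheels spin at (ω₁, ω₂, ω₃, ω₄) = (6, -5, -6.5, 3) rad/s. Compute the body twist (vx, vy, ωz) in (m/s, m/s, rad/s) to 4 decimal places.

(-0.0500, -0.4100, -0.1500)

k = lx + ly = 0.1 + 0.1 = 0.2000
ω₁+ω₂+ω₃+ω₄ = -2.5000  →  vx = (0.08/4)·-2.5000 = -0.0500
−ω₁+ω₂+ω₃−ω₄ = -20.5000  →  vy = (0.08/4)·-20.5000 = -0.4100
−ω₁+ω₂−ω₃+ω₄ = -1.5000  →  ωz = (0.08/0.8000)·-1.5000 = -0.1500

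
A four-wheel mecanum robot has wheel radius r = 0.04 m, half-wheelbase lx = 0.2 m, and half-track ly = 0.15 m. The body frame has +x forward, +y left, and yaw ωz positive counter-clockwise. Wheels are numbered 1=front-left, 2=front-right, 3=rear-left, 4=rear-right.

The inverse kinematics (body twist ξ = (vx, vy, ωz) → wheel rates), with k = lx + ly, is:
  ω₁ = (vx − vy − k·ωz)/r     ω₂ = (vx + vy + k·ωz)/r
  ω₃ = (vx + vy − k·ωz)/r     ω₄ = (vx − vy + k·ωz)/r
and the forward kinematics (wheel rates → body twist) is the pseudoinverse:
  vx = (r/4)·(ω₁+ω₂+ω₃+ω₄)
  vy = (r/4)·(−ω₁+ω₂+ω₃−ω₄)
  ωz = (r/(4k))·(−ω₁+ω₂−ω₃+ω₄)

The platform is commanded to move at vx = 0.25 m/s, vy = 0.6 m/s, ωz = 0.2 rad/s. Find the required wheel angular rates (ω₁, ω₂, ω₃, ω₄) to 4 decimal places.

k = lx + ly = 0.2 + 0.15 = 0.3500;  k·ωz = 0.3500·0.2 = 0.0700
ω₁ (FL) = (vx − vy − k·ωz)/r = -0.4200/0.04 = -10.5000
ω₂ (FR) = (vx + vy + k·ωz)/r = 0.9200/0.04 = 23.0000
ω₃ (RL) = (vx + vy − k·ωz)/r = 0.7800/0.04 = 19.5000
ω₄ (RR) = (vx − vy + k·ωz)/r = -0.2800/0.04 = -7.0000

(-10.5000, 23.0000, 19.5000, -7.0000)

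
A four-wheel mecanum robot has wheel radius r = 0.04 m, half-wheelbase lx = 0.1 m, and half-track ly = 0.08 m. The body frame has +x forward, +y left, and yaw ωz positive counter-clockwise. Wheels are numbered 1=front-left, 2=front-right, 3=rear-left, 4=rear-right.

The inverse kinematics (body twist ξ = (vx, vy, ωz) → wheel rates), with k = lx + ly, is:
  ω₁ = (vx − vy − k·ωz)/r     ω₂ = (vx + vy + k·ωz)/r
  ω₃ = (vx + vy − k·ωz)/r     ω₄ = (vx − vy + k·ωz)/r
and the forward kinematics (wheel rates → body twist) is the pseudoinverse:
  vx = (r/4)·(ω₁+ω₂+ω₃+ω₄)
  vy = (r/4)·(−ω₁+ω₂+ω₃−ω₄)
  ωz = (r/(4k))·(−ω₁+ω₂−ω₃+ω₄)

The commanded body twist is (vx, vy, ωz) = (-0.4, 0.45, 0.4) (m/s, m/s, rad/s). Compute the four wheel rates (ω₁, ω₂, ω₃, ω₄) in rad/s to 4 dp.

k = lx + ly = 0.1 + 0.08 = 0.1800;  k·ωz = 0.1800·0.4 = 0.0720
ω₁ (FL) = (vx − vy − k·ωz)/r = -0.9220/0.04 = -23.0500
ω₂ (FR) = (vx + vy + k·ωz)/r = 0.1220/0.04 = 3.0500
ω₃ (RL) = (vx + vy − k·ωz)/r = -0.0220/0.04 = -0.5500
ω₄ (RR) = (vx − vy + k·ωz)/r = -0.7780/0.04 = -19.4500

(-23.0500, 3.0500, -0.5500, -19.4500)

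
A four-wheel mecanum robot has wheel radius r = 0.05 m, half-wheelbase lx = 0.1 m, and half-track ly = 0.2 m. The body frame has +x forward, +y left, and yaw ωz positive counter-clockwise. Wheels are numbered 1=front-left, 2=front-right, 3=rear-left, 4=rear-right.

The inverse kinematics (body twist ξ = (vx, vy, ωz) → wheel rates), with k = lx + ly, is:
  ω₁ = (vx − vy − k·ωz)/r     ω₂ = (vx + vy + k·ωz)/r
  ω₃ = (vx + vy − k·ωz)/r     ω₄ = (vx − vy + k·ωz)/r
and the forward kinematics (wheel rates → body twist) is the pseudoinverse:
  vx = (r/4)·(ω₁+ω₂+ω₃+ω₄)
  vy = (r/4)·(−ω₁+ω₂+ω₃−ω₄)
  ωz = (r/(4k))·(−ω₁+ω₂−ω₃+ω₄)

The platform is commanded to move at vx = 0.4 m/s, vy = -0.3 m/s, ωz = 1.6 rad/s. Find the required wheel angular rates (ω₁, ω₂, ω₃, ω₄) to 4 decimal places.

(4.4000, 11.6000, -7.6000, 23.6000)

k = lx + ly = 0.1 + 0.2 = 0.3000;  k·ωz = 0.3000·1.6 = 0.4800
ω₁ (FL) = (vx − vy − k·ωz)/r = 0.2200/0.05 = 4.4000
ω₂ (FR) = (vx + vy + k·ωz)/r = 0.5800/0.05 = 11.6000
ω₃ (RL) = (vx + vy − k·ωz)/r = -0.3800/0.05 = -7.6000
ω₄ (RR) = (vx − vy + k·ωz)/r = 1.1800/0.05 = 23.6000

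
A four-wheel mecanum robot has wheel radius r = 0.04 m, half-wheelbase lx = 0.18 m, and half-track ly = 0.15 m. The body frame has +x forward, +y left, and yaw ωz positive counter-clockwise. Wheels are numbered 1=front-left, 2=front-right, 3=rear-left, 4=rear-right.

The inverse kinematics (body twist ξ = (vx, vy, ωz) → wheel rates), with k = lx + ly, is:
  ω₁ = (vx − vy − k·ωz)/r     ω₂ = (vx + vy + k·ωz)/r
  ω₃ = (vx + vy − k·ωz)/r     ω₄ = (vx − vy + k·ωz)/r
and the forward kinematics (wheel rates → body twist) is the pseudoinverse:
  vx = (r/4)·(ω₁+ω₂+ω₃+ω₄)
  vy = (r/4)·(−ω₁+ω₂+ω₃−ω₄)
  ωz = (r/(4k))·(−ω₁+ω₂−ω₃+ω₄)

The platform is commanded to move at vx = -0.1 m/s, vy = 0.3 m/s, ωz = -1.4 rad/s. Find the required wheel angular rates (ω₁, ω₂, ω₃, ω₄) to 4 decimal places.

(1.5500, -6.5500, 16.5500, -21.5500)

k = lx + ly = 0.18 + 0.15 = 0.3300;  k·ωz = 0.3300·-1.4 = -0.4620
ω₁ (FL) = (vx − vy − k·ωz)/r = 0.0620/0.04 = 1.5500
ω₂ (FR) = (vx + vy + k·ωz)/r = -0.2620/0.04 = -6.5500
ω₃ (RL) = (vx + vy − k·ωz)/r = 0.6620/0.04 = 16.5500
ω₄ (RR) = (vx − vy + k·ωz)/r = -0.8620/0.04 = -21.5500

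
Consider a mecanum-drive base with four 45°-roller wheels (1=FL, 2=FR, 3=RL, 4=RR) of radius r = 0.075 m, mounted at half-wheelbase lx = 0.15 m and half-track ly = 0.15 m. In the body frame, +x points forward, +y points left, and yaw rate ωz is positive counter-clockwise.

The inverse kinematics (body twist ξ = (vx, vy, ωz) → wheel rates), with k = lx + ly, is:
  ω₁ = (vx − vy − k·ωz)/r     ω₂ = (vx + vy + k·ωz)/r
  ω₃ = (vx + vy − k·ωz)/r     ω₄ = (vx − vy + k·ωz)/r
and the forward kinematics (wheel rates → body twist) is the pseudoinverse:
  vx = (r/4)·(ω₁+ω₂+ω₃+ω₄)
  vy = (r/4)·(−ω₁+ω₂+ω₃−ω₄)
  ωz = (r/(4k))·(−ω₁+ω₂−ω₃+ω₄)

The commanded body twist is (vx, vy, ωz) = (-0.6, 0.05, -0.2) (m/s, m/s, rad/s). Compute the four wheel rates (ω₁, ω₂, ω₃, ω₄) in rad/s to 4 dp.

k = lx + ly = 0.15 + 0.15 = 0.3000;  k·ωz = 0.3000·-0.2 = -0.0600
ω₁ (FL) = (vx − vy − k·ωz)/r = -0.5900/0.075 = -7.8667
ω₂ (FR) = (vx + vy + k·ωz)/r = -0.6100/0.075 = -8.1333
ω₃ (RL) = (vx + vy − k·ωz)/r = -0.4900/0.075 = -6.5333
ω₄ (RR) = (vx − vy + k·ωz)/r = -0.7100/0.075 = -9.4667

(-7.8667, -8.1333, -6.5333, -9.4667)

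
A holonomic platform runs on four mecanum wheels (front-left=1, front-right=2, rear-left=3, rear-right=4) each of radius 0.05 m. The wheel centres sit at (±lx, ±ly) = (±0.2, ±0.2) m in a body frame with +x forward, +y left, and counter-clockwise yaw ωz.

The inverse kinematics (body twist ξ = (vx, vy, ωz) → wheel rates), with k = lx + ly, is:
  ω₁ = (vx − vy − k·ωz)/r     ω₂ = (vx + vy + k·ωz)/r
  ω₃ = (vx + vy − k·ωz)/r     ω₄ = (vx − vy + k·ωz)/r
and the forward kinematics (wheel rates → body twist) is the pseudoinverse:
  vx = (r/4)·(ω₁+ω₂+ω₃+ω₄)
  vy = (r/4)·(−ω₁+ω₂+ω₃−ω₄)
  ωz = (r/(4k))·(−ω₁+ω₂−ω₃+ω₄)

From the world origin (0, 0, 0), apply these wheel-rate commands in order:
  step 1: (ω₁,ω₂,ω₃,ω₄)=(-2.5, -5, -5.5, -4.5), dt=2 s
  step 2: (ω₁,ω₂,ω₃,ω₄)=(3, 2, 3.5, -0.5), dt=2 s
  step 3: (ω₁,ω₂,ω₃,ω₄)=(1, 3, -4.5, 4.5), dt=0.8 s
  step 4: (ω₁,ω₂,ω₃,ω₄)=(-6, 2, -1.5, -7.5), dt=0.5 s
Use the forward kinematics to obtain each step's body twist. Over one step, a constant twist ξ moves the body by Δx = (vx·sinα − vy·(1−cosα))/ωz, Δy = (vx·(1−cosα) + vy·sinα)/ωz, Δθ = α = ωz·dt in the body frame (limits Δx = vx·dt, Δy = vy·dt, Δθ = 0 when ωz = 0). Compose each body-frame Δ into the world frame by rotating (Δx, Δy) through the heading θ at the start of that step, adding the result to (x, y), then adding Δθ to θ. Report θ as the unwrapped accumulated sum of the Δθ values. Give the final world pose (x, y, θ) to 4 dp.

(-0.2802, -0.0254, -0.1000)

step 1: ξ=(vx,vy,ωz)=(-0.2188, -0.0438, -0.0469), dt=2.0 → body Δ=(-0.4410, -0.0669, -0.0938) → world pose (-0.4410, -0.0669, -0.0938)
step 2: ξ=(vx,vy,ωz)=(0.1000, 0.0375, -0.1562), dt=2.0 → body Δ=(0.2084, 0.0428, -0.3125) → world pose (-0.2295, -0.0438, -0.4062)
step 3: ξ=(vx,vy,ωz)=(0.0500, -0.0875, 0.3438), dt=0.8 → body Δ=(0.0491, -0.0637, 0.2750) → world pose (-0.2096, -0.1216, -0.1312)
step 4: ξ=(vx,vy,ωz)=(-0.1625, 0.1750, 0.0625), dt=0.5 → body Δ=(-0.0826, 0.0862, 0.0312) → world pose (-0.2802, -0.0254, -0.1000)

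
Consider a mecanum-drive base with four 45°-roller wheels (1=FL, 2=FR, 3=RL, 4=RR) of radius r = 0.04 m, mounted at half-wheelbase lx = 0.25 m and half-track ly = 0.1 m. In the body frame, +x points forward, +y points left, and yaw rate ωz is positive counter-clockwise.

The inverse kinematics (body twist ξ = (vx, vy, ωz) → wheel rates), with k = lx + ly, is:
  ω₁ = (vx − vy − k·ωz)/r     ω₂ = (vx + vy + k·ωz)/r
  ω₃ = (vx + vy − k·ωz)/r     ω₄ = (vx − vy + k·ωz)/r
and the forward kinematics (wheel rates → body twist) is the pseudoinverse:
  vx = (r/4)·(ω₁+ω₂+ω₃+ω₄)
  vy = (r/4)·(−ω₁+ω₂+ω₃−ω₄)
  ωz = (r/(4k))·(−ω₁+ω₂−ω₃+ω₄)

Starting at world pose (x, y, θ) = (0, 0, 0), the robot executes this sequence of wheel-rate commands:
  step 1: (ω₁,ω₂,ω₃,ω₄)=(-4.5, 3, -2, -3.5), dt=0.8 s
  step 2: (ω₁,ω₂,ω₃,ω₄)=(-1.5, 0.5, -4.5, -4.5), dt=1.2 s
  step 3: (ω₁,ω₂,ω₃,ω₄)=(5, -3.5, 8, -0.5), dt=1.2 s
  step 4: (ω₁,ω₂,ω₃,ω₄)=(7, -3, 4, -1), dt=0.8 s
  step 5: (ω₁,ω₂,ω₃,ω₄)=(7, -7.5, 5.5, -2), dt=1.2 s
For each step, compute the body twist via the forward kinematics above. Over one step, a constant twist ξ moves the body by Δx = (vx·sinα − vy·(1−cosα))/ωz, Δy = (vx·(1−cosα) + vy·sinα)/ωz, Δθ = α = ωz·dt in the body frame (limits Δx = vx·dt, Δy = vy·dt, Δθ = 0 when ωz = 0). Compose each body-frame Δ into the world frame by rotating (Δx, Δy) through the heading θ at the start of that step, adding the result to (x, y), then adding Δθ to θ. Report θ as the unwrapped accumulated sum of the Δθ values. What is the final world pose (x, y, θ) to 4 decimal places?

(-0.1071, -0.0697, -1.4743)

step 1: ξ=(vx,vy,ωz)=(-0.0700, 0.0900, 0.1714), dt=0.8 → body Δ=(-0.0608, 0.0679, 0.1371) → world pose (-0.0608, 0.0679, 0.1371)
step 2: ξ=(vx,vy,ωz)=(-0.1000, 0.0200, 0.0571), dt=1.2 → body Δ=(-0.1207, 0.0199, 0.0686) → world pose (-0.1831, 0.0711, 0.2057)
step 3: ξ=(vx,vy,ωz)=(0.0900, 0.0000, -0.4857), dt=1.2 → body Δ=(0.1020, -0.0306, -0.5829) → world pose (-0.0770, 0.0620, -0.3771)
step 4: ξ=(vx,vy,ωz)=(0.0700, -0.0500, -0.4286), dt=0.8 → body Δ=(0.0481, -0.0487, -0.3429) → world pose (-0.0502, -0.0010, -0.7200)
step 5: ξ=(vx,vy,ωz)=(0.0300, -0.0700, -0.6286), dt=1.2 → body Δ=(0.0025, -0.0892, -0.7543) → world pose (-0.1071, -0.0697, -1.4743)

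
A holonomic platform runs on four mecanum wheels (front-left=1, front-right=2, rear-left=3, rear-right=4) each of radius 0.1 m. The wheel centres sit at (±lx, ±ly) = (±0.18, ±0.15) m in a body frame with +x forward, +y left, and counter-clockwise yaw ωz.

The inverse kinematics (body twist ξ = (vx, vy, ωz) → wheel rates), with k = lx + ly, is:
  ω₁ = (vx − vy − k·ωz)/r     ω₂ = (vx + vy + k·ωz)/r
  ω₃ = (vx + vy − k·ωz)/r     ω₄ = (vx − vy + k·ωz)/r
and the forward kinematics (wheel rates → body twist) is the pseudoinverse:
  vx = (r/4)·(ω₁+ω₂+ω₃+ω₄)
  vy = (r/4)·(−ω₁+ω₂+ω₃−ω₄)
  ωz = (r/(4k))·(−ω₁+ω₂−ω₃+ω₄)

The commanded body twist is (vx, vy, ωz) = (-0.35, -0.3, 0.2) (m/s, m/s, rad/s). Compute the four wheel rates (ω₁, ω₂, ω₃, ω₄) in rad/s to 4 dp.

k = lx + ly = 0.18 + 0.15 = 0.3300;  k·ωz = 0.3300·0.2 = 0.0660
ω₁ (FL) = (vx − vy − k·ωz)/r = -0.1160/0.1 = -1.1600
ω₂ (FR) = (vx + vy + k·ωz)/r = -0.5840/0.1 = -5.8400
ω₃ (RL) = (vx + vy − k·ωz)/r = -0.7160/0.1 = -7.1600
ω₄ (RR) = (vx − vy + k·ωz)/r = 0.0160/0.1 = 0.1600

(-1.1600, -5.8400, -7.1600, 0.1600)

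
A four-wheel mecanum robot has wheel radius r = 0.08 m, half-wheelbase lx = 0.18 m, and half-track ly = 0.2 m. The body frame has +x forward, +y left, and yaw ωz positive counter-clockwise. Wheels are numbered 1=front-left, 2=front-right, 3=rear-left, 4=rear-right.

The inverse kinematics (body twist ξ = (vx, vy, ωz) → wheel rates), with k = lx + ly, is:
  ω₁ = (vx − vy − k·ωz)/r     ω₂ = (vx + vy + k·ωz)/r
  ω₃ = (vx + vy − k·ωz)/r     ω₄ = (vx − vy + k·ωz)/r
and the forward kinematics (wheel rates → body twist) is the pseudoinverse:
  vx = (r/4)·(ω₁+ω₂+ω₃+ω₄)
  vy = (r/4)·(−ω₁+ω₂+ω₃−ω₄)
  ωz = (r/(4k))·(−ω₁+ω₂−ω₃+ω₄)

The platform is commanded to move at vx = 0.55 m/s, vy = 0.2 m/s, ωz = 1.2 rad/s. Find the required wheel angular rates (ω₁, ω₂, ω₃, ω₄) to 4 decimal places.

k = lx + ly = 0.18 + 0.2 = 0.3800;  k·ωz = 0.3800·1.2 = 0.4560
ω₁ (FL) = (vx − vy − k·ωz)/r = -0.1060/0.08 = -1.3250
ω₂ (FR) = (vx + vy + k·ωz)/r = 1.2060/0.08 = 15.0750
ω₃ (RL) = (vx + vy − k·ωz)/r = 0.2940/0.08 = 3.6750
ω₄ (RR) = (vx − vy + k·ωz)/r = 0.8060/0.08 = 10.0750

(-1.3250, 15.0750, 3.6750, 10.0750)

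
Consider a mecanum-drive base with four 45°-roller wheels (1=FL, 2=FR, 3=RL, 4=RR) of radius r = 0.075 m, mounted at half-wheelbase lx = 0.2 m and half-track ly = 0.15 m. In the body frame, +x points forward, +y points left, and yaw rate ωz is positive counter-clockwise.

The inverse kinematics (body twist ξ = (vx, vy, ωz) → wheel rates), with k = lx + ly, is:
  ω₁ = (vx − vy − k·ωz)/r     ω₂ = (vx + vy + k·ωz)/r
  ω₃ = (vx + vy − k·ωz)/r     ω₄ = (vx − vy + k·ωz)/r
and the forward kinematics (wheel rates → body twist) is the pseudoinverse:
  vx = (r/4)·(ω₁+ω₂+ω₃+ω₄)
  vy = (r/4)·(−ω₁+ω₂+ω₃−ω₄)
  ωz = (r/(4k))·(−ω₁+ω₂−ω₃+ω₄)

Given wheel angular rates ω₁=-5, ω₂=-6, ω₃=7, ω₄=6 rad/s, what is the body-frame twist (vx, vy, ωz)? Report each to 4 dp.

(0.0375, 0.0000, -0.1071)

k = lx + ly = 0.2 + 0.15 = 0.3500
ω₁+ω₂+ω₃+ω₄ = 2.0000  →  vx = (0.075/4)·2.0000 = 0.0375
−ω₁+ω₂+ω₃−ω₄ = 0.0000  →  vy = (0.075/4)·0.0000 = 0.0000
−ω₁+ω₂−ω₃+ω₄ = -2.0000  →  ωz = (0.075/1.4000)·-2.0000 = -0.1071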